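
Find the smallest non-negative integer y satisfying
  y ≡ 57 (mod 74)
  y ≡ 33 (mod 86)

205

Combine the congruences pairwise.
gcd(74, 86) = 2 and 2 | (33 − 57), so the pair is consistent; merging gives y ≡ 205 (mod 3182), where 3182 = lcm(74, 86).
The solution is unique modulo lcm(74, 86) = 3182.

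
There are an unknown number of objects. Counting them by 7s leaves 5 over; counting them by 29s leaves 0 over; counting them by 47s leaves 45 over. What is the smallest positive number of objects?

1972

The moduli are pairwise coprime; M = 7·29·47 = 9541.
M/7 = 1363; 1363 ≡ 5 (mod 7); 5·3 ≡ 1, so inverse 3.
M/29 = 329; 329 ≡ 10 (mod 29); 10·3 ≡ 1, so inverse 3.
M/47 = 203; 203 ≡ 15 (mod 47); 15·22 ≡ 1, so inverse 22.
N ≡ 5·1363·3 + 0·329·3 + 45·203·22 = 221415.
221415 mod 9541 = 1972.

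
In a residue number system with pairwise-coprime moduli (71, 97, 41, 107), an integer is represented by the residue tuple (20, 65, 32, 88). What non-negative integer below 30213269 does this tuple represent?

11343051

Combine the congruences pairwise.
From x ≡ 20 (mod 71) write x = 20 + 71t. Substituting into x ≡ 65 (mod 97) gives 71t ≡ 45 (mod 97), and since 71⁻¹ ≡ 41 (mod 97), t ≡ 2. Hence x ≡ 20 + 71·2 = 162 (mod 6887).
From x ≡ 162 (mod 6887) write x = 162 + 6887t. Substituting into x ≡ 32 (mod 41) gives 6887t ≡ 34 (mod 41), and since 40⁻¹ ≡ 40 (mod 41), t ≡ 7. Hence x ≡ 162 + 6887·7 = 48371 (mod 282367).
From x ≡ 48371 (mod 282367) write x = 48371 + 282367t. Substituting into x ≡ 88 (mod 107) gives 282367t ≡ 81 (mod 107), and since 101⁻¹ ≡ 89 (mod 107), t ≡ 40. Hence x ≡ 48371 + 282367·40 = 11343051 (mod 30213269).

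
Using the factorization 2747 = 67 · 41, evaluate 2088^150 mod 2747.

Mod 67: 2088 ≡ 11; by Fermat, exponent reduces to 150 mod 66 = 18; 11^18 ≡ 64 (mod 67).
Mod 41: 2088 ≡ 38; by Fermat, exponent reduces to 150 mod 40 = 30; 38^30 ≡ 32 (mod 41).
Combine by CRT: x ≡ 64 (mod 67), x ≡ 32 (mod 41) ⇒ x ≡ 1672 (mod 2747).

1672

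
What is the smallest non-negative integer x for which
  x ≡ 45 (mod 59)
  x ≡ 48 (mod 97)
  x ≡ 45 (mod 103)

224894

The moduli are pairwise coprime; N = 59·97·103 = 589469.
N/59 = 9991; 9991 ≡ 20 (mod 59); 20·3 ≡ 1, so inverse 3.
N/97 = 6077; 6077 ≡ 63 (mod 97); 63·77 ≡ 1, so inverse 77.
N/103 = 5723; 5723 ≡ 58 (mod 103); 58·16 ≡ 1, so inverse 16.
x ≡ 45·9991·3 + 48·6077·77 + 45·5723·16 = 27929937.
27929937 mod 589469 = 224894.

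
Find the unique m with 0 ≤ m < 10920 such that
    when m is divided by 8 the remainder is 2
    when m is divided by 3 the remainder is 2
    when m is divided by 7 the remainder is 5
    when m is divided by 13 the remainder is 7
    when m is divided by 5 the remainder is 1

From m ≡ 2 (mod 8) write m = 2 + 8t. Substituting into m ≡ 2 (mod 3) gives 8t ≡ 0 (mod 3), and since 2⁻¹ ≡ 2 (mod 3), t ≡ 0. Hence m ≡ 2 + 8·0 = 2 (mod 24).
From m ≡ 2 (mod 24) write m = 2 + 24t. Substituting into m ≡ 5 (mod 7) gives 24t ≡ 3 (mod 7), and since 3⁻¹ ≡ 5 (mod 7), t ≡ 1. Hence m ≡ 2 + 24·1 = 26 (mod 168).
From m ≡ 26 (mod 168) write m = 26 + 168t. Substituting into m ≡ 7 (mod 13) gives 168t ≡ 7 (mod 13), and since 12⁻¹ ≡ 12 (mod 13), t ≡ 6. Hence m ≡ 26 + 168·6 = 1034 (mod 2184).
From m ≡ 1034 (mod 2184) write m = 1034 + 2184t. Substituting into m ≡ 1 (mod 5) gives 2184t ≡ 2 (mod 5), and since 4⁻¹ ≡ 4 (mod 5), t ≡ 3. Hence m ≡ 1034 + 2184·3 = 7586 (mod 10920).

7586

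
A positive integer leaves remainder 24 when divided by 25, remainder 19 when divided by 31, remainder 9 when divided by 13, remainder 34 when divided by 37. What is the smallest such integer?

25749

From x ≡ 24 (mod 25) write x = 24 + 25t. Substituting into x ≡ 19 (mod 31) gives 25t ≡ 26 (mod 31), and since 25⁻¹ ≡ 5 (mod 31), t ≡ 6. Hence x ≡ 24 + 25·6 = 174 (mod 775).
From x ≡ 174 (mod 775) write x = 174 + 775t. Substituting into x ≡ 9 (mod 13) gives 775t ≡ 4 (mod 13), and since 8⁻¹ ≡ 5 (mod 13), t ≡ 7. Hence x ≡ 174 + 775·7 = 5599 (mod 10075).
From x ≡ 5599 (mod 10075) write x = 5599 + 10075t. Substituting into x ≡ 34 (mod 37) gives 10075t ≡ 22 (mod 37), and since 11⁻¹ ≡ 27 (mod 37), t ≡ 2. Hence x ≡ 5599 + 10075·2 = 25749 (mod 372775).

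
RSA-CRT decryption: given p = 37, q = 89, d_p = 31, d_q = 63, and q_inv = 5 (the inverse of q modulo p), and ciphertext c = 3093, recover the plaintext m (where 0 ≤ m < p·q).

242

m₁ = c^(d_p) mod p: c ≡ 22 (mod 37), and 22^31 mod 37 = 20.
m₂ = c^(d_q) mod q: c ≡ 67 (mod 89), and 67^63 mod 89 = 64.
h = q_inv·(m₁ − m₂) mod p = 5·(20 − 64) mod 37 = 2.
m = m₂ + h·q = 64 + 2·89 = 242.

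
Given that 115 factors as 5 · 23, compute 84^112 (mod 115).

41

Mod 5: 84 ≡ 4; since 4 | 112, by Fermat 4^112 ≡ 1 (mod 5).
Mod 23: 84 ≡ 15; by Fermat, exponent reduces to 112 mod 22 = 2; 15^2 ≡ 18 (mod 23).
Combine by CRT: x ≡ 1 (mod 5), x ≡ 18 (mod 23) ⇒ x ≡ 41 (mod 115).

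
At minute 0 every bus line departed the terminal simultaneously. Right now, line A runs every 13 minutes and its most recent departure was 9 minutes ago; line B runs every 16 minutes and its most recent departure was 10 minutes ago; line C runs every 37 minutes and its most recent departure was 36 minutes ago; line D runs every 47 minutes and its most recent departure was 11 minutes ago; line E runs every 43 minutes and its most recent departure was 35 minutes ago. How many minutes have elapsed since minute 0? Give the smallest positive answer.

From t ≡ 9 (mod 13) write t = 9 + 13s. Substituting into t ≡ 10 (mod 16) gives 13s ≡ 1 (mod 16), and since 13⁻¹ ≡ 5 (mod 16), s ≡ 5. Hence t ≡ 9 + 13·5 = 74 (mod 208).
From t ≡ 74 (mod 208) write t = 74 + 208s. Substituting into t ≡ 36 (mod 37) gives 208s ≡ 36 (mod 37), and since 23⁻¹ ≡ 29 (mod 37), s ≡ 8. Hence t ≡ 74 + 208·8 = 1738 (mod 7696).
From t ≡ 1738 (mod 7696) write t = 1738 + 7696s. Substituting into t ≡ 11 (mod 47) gives 7696s ≡ 12 (mod 47), and since 35⁻¹ ≡ 43 (mod 47), s ≡ 46. Hence t ≡ 1738 + 7696·46 = 355754 (mod 361712).
From t ≡ 355754 (mod 361712) write t = 355754 + 361712s. Substituting into t ≡ 35 (mod 43) gives 361712s ≡ 20 (mod 43), and since 39⁻¹ ≡ 32 (mod 43), s ≡ 38. Hence t ≡ 355754 + 361712·38 = 14100810 (mod 15553616).

14100810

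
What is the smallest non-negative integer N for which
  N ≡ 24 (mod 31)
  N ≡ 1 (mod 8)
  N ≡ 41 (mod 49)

The moduli are pairwise coprime; M = 31·8·49 = 12152.
M/31 = 392; 392 ≡ 20 (mod 31); 20·14 ≡ 1, so inverse 14.
M/8 = 1519; 1519 ≡ 7 (mod 8); 7·7 ≡ 1, so inverse 7.
M/49 = 248; 248 ≡ 3 (mod 49); 3·33 ≡ 1, so inverse 33.
N ≡ 24·392·14 + 1·1519·7 + 41·248·33 = 477889.
477889 mod 12152 = 3961.

3961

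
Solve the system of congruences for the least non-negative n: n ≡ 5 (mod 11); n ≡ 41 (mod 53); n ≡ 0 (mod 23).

3910

The moduli are pairwise coprime; M = 11·53·23 = 13409.
M/11 = 1219; 1219 ≡ 9 (mod 11); 9·5 ≡ 1, so inverse 5.
M/53 = 253; 253 ≡ 41 (mod 53); 41·22 ≡ 1, so inverse 22.
M/23 = 583; 583 ≡ 8 (mod 23); 8·3 ≡ 1, so inverse 3.
n ≡ 5·1219·5 + 41·253·22 + 0·583·3 = 258681.
258681 mod 13409 = 3910.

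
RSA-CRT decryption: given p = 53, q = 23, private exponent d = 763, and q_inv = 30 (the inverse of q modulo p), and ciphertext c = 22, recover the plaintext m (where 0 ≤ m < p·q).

390

d_p = d mod (p−1) = 763 mod 52 = 35; d_q = d mod (q−1) = 15.
m₁ = c^(d_p) mod p: c ≡ 22 (mod 53), and 22^35 mod 53 = 19.
m₂ = c^(d_q) mod q: c ≡ 22 (mod 23), and 22^15 mod 23 = 22.
h = q_inv·(m₁ − m₂) mod p = 30·(19 − 22) mod 53 = 16.
m = m₂ + h·q = 22 + 16·23 = 390.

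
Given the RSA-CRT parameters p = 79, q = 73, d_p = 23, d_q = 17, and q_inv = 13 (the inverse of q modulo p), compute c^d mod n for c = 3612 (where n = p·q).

1120

m₁ = c^(d_p) mod p: c ≡ 57 (mod 79), and 57^23 mod 79 = 14.
m₂ = c^(d_q) mod q: c ≡ 35 (mod 73), and 35^17 mod 73 = 25.
h = q_inv·(m₁ − m₂) mod p = 13·(14 − 25) mod 79 = 15.
m = m₂ + h·q = 25 + 15·73 = 1120.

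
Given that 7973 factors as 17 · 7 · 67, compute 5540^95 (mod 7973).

1062

Mod 17: 5540 ≡ 15; by Fermat, exponent reduces to 95 mod 16 = 15; 15^15 ≡ 8 (mod 17).
Mod 7: 5540 ≡ 3; by Fermat, exponent reduces to 95 mod 6 = 5; 3^5 ≡ 5 (mod 7).
Mod 67: 5540 ≡ 46; by Fermat, exponent reduces to 95 mod 66 = 29; 46^29 ≡ 57 (mod 67).
Combine by CRT: x ≡ 8 (mod 17), x ≡ 5 (mod 7), x ≡ 57 (mod 67) ⇒ x ≡ 1062 (mod 7973).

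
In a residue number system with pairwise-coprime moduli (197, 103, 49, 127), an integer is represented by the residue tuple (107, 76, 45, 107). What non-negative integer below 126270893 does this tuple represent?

From x ≡ 107 (mod 197) write x = 107 + 197t. Substituting into x ≡ 76 (mod 103) gives 197t ≡ 72 (mod 103), and since 94⁻¹ ≡ 80 (mod 103), t ≡ 95. Hence x ≡ 107 + 197·95 = 18822 (mod 20291).
From x ≡ 18822 (mod 20291) write x = 18822 + 20291t. Substituting into x ≡ 45 (mod 49) gives 20291t ≡ 39 (mod 49), and since 5⁻¹ ≡ 10 (mod 49), t ≡ 47. Hence x ≡ 18822 + 20291·47 = 972499 (mod 994259).
From x ≡ 972499 (mod 994259) write x = 972499 + 994259t. Substituting into x ≡ 107 (mod 127) gives 994259t ≡ 47 (mod 127), and since 103⁻¹ ≡ 37 (mod 127), t ≡ 88. Hence x ≡ 972499 + 994259·88 = 88467291 (mod 126270893).

88467291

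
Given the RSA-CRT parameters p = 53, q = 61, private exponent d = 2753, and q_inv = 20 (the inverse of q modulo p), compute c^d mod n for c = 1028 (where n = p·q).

2260

d_p = d mod (p−1) = 2753 mod 52 = 49; d_q = d mod (q−1) = 53.
m₁ = c^(d_p) mod p: c ≡ 21 (mod 53), and 21^49 mod 53 = 34.
m₂ = c^(d_q) mod q: c ≡ 52 (mod 61), and 52^53 mod 61 = 3.
h = q_inv·(m₁ − m₂) mod p = 20·(34 − 3) mod 53 = 37.
m = m₂ + h·q = 3 + 37·61 = 2260.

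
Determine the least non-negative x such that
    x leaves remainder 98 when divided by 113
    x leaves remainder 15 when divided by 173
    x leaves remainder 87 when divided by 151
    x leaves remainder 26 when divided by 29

56193529

From x ≡ 98 (mod 113) write x = 98 + 113t. Substituting into x ≡ 15 (mod 173) gives 113t ≡ 90 (mod 173), and since 113⁻¹ ≡ 49 (mod 173), t ≡ 85. Hence x ≡ 98 + 113·85 = 9703 (mod 19549).
From x ≡ 9703 (mod 19549) write x = 9703 + 19549t. Substituting into x ≡ 87 (mod 151) gives 19549t ≡ 48 (mod 151), and since 70⁻¹ ≡ 41 (mod 151), t ≡ 5. Hence x ≡ 9703 + 19549·5 = 107448 (mod 2951899).
From x ≡ 107448 (mod 2951899) write x = 107448 + 2951899t. Substituting into x ≡ 26 (mod 29) gives 2951899t ≡ 23 (mod 29), and since 18⁻¹ ≡ 21 (mod 29), t ≡ 19. Hence x ≡ 107448 + 2951899·19 = 56193529 (mod 85605071).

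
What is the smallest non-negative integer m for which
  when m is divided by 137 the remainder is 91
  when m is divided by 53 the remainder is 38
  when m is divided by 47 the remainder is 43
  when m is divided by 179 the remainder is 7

59395071

The moduli are pairwise coprime; N = 137·53·47·179 = 61086793.
N/137 = 445889; 445889 ≡ 91 (mod 137); 91·134 ≡ 1, so inverse 134.
N/53 = 1152581; 1152581 ≡ 43 (mod 53); 43·37 ≡ 1, so inverse 37.
N/47 = 1299719; 1299719 ≡ 28 (mod 47); 28·42 ≡ 1, so inverse 42.
N/179 = 341267; 341267 ≡ 93 (mod 179); 93·77 ≡ 1, so inverse 77.
m ≡ 91·445889·134 + 38·1152581·37 + 43·1299719·42 + 7·341267·77 = 9588934779.
9588934779 mod 61086793 = 59395071.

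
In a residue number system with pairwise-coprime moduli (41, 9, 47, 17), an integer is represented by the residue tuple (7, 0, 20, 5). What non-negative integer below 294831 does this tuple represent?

From x ≡ 7 (mod 41) write x = 7 + 41t. Substituting into x ≡ 0 (mod 9) gives 41t ≡ 2 (mod 9), and since 5⁻¹ ≡ 2 (mod 9), t ≡ 4. Hence x ≡ 7 + 41·4 = 171 (mod 369).
From x ≡ 171 (mod 369) write x = 171 + 369t. Substituting into x ≡ 20 (mod 47) gives 369t ≡ 37 (mod 47), and since 40⁻¹ ≡ 20 (mod 47), t ≡ 35. Hence x ≡ 171 + 369·35 = 13086 (mod 17343).
From x ≡ 13086 (mod 17343) write x = 13086 + 17343t. Substituting into x ≡ 5 (mod 17) gives 17343t ≡ 9 (mod 17), and since 3⁻¹ ≡ 6 (mod 17), t ≡ 3. Hence x ≡ 13086 + 17343·3 = 65115 (mod 294831).

65115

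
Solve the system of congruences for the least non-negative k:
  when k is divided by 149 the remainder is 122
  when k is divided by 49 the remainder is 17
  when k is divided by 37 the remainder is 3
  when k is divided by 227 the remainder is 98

Combine the congruences pairwise.
From k ≡ 122 (mod 149) write k = 122 + 149t. Substituting into k ≡ 17 (mod 49) gives 149t ≡ 42 (mod 49), and since 2⁻¹ ≡ 25 (mod 49), t ≡ 21. Hence k ≡ 122 + 149·21 = 3251 (mod 7301).
From k ≡ 3251 (mod 7301) write k = 3251 + 7301t. Substituting into k ≡ 3 (mod 37) gives 7301t ≡ 8 (mod 37), and since 12⁻¹ ≡ 34 (mod 37), t ≡ 13. Hence k ≡ 3251 + 7301·13 = 98164 (mod 270137).
From k ≡ 98164 (mod 270137) write k = 98164 + 270137t. Substituting into k ≡ 98 (mod 227) gives 270137t ≡ 225 (mod 227), and since 7⁻¹ ≡ 65 (mod 227), t ≡ 97. Hence k ≡ 98164 + 270137·97 = 26301453 (mod 61321099).

26301453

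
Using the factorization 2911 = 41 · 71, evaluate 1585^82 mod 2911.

Mod 41: 1585 ≡ 27; by Fermat, exponent reduces to 82 mod 40 = 2; 27^2 ≡ 32 (mod 41).
Mod 71: 1585 ≡ 23; by Fermat, exponent reduces to 82 mod 70 = 12; 23^12 ≡ 20 (mod 71).
Combine by CRT: x ≡ 32 (mod 41), x ≡ 20 (mod 71) ⇒ x ≡ 1795 (mod 2911).

1795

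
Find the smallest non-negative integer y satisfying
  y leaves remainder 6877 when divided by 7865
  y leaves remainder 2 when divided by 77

Combine the congruences pairwise.
gcd(7865, 77) = 11 and 11 | (2 − 6877), so the pair is consistent; merging gives y ≡ 46202 (mod 55055), where 55055 = lcm(7865, 77).
The solution is unique modulo lcm(7865, 77) = 55055.

46202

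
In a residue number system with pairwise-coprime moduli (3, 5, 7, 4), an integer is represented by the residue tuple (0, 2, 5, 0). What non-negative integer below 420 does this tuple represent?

12

Combine the congruences pairwise.
From x ≡ 0 (mod 3) write x = 0 + 3t. Substituting into x ≡ 2 (mod 5) gives 3t ≡ 2 (mod 5), and since 3⁻¹ ≡ 2 (mod 5), t ≡ 4. Hence x ≡ 0 + 3·4 = 12 (mod 15).
From x ≡ 12 (mod 15) write x = 12 + 15t. Substituting into x ≡ 5 (mod 7) gives 15t ≡ 0 (mod 7), and since 1⁻¹ ≡ 1 (mod 7), t ≡ 0. Hence x ≡ 12 + 15·0 = 12 (mod 105).
From x ≡ 12 (mod 105) write x = 12 + 105t. Substituting into x ≡ 0 (mod 4) gives 105t ≡ 0 (mod 4), and since 1⁻¹ ≡ 1 (mod 4), t ≡ 0. Hence x ≡ 12 + 105·0 = 12 (mod 420).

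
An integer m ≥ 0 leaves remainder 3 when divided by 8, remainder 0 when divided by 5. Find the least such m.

35

From m ≡ 3 (mod 8) write m = 3 + 8t. Substituting into m ≡ 0 (mod 5) gives 8t ≡ 2 (mod 5), and since 3⁻¹ ≡ 2 (mod 5), t ≡ 4. Hence m ≡ 3 + 8·4 = 35 (mod 40).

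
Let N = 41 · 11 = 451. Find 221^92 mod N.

Mod 41: 221 ≡ 16; by Fermat, exponent reduces to 92 mod 40 = 12; 16^12 ≡ 10 (mod 41).
Mod 11: 221 ≡ 1; by Fermat, exponent reduces to 92 mod 10 = 2; 1^2 ≡ 1 (mod 11).
Combine by CRT: x ≡ 10 (mod 41), x ≡ 1 (mod 11) ⇒ x ≡ 133 (mod 451).

133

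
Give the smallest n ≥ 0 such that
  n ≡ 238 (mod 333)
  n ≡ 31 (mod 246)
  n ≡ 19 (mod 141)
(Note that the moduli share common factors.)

674563

gcd(333, 246) = 3 and 3 | (31 − 238), so the pair is consistent; merging gives n ≡ 19219 (mod 27306), where 27306 = lcm(333, 246).
gcd(27306, 141) = 3 and 3 | (19 − 19219), so the pair is consistent; merging gives n ≡ 674563 (mod 1283382), where 1283382 = lcm(27306, 141).
The solution is unique modulo lcm(333, 246, 141) = 1283382.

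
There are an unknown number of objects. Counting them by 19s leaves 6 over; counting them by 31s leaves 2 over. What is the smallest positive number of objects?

From N ≡ 6 (mod 19) write N = 6 + 19t. Substituting into N ≡ 2 (mod 31) gives 19t ≡ 27 (mod 31), and since 19⁻¹ ≡ 18 (mod 31), t ≡ 21. Hence N ≡ 6 + 19·21 = 405 (mod 589).

405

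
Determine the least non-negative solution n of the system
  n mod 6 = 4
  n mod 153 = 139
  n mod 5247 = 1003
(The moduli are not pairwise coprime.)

132178

gcd(6, 153) = 3 and 3 | (139 − 4), so the pair is consistent; merging gives n ≡ 292 (mod 306), where 306 = lcm(6, 153).
gcd(306, 5247) = 9 and 9 | (1003 − 292), so the pair is consistent; merging gives n ≡ 132178 (mod 178398), where 178398 = lcm(306, 5247).
The solution is unique modulo lcm(6, 153, 5247) = 178398.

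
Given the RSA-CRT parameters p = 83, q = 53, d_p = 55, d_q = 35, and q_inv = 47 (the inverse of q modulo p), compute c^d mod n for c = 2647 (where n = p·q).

709

m₁ = c^(d_p) mod p: c ≡ 74 (mod 83), and 74^55 mod 83 = 45.
m₂ = c^(d_q) mod q: c ≡ 50 (mod 53), and 50^35 mod 53 = 20.
h = q_inv·(m₁ − m₂) mod p = 47·(45 − 20) mod 83 = 13.
m = m₂ + h·q = 20 + 13·53 = 709.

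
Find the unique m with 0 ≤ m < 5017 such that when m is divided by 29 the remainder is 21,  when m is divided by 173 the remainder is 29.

1413

Combine the congruences pairwise.
From m ≡ 21 (mod 29) write m = 21 + 29t. Substituting into m ≡ 29 (mod 173) gives 29t ≡ 8 (mod 173), and since 29⁻¹ ≡ 6 (mod 173), t ≡ 48. Hence m ≡ 21 + 29·48 = 1413 (mod 5017).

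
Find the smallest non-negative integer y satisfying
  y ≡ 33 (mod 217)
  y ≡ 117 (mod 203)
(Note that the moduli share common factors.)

1335

Combine the congruences pairwise.
gcd(217, 203) = 7 and 7 | (117 − 33), so the pair is consistent; merging gives y ≡ 1335 (mod 6293), where 6293 = lcm(217, 203).
The solution is unique modulo lcm(217, 203) = 6293.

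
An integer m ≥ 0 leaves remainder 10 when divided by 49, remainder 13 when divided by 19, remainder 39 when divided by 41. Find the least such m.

15004

From m ≡ 10 (mod 49) write m = 10 + 49t. Substituting into m ≡ 13 (mod 19) gives 49t ≡ 3 (mod 19), and since 11⁻¹ ≡ 7 (mod 19), t ≡ 2. Hence m ≡ 10 + 49·2 = 108 (mod 931).
From m ≡ 108 (mod 931) write m = 108 + 931t. Substituting into m ≡ 39 (mod 41) gives 931t ≡ 13 (mod 41), and since 29⁻¹ ≡ 17 (mod 41), t ≡ 16. Hence m ≡ 108 + 931·16 = 15004 (mod 38171).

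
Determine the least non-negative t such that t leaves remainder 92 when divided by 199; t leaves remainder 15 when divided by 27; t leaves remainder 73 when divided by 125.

From t ≡ 92 (mod 199) write t = 92 + 199s. Substituting into t ≡ 15 (mod 27) gives 199s ≡ 4 (mod 27), and since 10⁻¹ ≡ 19 (mod 27), s ≡ 22. Hence t ≡ 92 + 199·22 = 4470 (mod 5373).
From t ≡ 4470 (mod 5373) write t = 4470 + 5373s. Substituting into t ≡ 73 (mod 125) gives 5373s ≡ 103 (mod 125), and since 123⁻¹ ≡ 62 (mod 125), s ≡ 11. Hence t ≡ 4470 + 5373·11 = 63573 (mod 671625).

63573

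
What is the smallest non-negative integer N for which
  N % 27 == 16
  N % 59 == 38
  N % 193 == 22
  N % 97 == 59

23206921

From N ≡ 16 (mod 27) write N = 16 + 27t. Substituting into N ≡ 38 (mod 59) gives 27t ≡ 22 (mod 59), and since 27⁻¹ ≡ 35 (mod 59), t ≡ 3. Hence N ≡ 16 + 27·3 = 97 (mod 1593).
From N ≡ 97 (mod 1593) write N = 97 + 1593t. Substituting into N ≡ 22 (mod 193) gives 1593t ≡ 118 (mod 193), and since 49⁻¹ ≡ 130 (mod 193), t ≡ 93. Hence N ≡ 97 + 1593·93 = 148246 (mod 307449).
From N ≡ 148246 (mod 307449) write N = 148246 + 307449t. Substituting into N ≡ 59 (mod 97) gives 307449t ≡ 29 (mod 97), and since 56⁻¹ ≡ 26 (mod 97), t ≡ 75. Hence N ≡ 148246 + 307449·75 = 23206921 (mod 29822553).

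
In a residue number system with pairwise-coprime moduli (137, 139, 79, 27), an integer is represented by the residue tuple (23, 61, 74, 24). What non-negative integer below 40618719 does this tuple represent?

Combine the congruences pairwise.
From x ≡ 23 (mod 137) write x = 23 + 137t. Substituting into x ≡ 61 (mod 139) gives 137t ≡ 38 (mod 139), and since 137⁻¹ ≡ 69 (mod 139), t ≡ 120. Hence x ≡ 23 + 137·120 = 16463 (mod 19043).
From x ≡ 16463 (mod 19043) write x = 16463 + 19043t. Substituting into x ≡ 74 (mod 79) gives 19043t ≡ 43 (mod 79), and since 4⁻¹ ≡ 20 (mod 79), t ≡ 70. Hence x ≡ 16463 + 19043·70 = 1349473 (mod 1504397).
From x ≡ 1349473 (mod 1504397) write x = 1349473 + 1504397t. Substituting into x ≡ 24 (mod 27) gives 1504397t ≡ 11 (mod 27), and since 11⁻¹ ≡ 5 (mod 27), t ≡ 1. Hence x ≡ 1349473 + 1504397·1 = 2853870 (mod 40618719).

2853870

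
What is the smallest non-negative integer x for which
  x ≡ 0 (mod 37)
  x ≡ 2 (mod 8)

From x ≡ 0 (mod 37) write x = 0 + 37t. Substituting into x ≡ 2 (mod 8) gives 37t ≡ 2 (mod 8), and since 5⁻¹ ≡ 5 (mod 8), t ≡ 2. Hence x ≡ 0 + 37·2 = 74 (mod 296).

74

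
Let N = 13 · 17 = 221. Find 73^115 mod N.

Mod 13: 73 ≡ 8; by Fermat, exponent reduces to 115 mod 12 = 7; 8^7 ≡ 5 (mod 13).
Mod 17: 73 ≡ 5; by Fermat, exponent reduces to 115 mod 16 = 3; 5^3 ≡ 6 (mod 17).
Combine by CRT: x ≡ 5 (mod 13), x ≡ 6 (mod 17) ⇒ x ≡ 57 (mod 221).

57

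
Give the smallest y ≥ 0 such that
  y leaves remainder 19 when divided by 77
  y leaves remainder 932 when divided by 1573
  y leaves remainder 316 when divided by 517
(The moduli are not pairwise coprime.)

Combine the congruences pairwise.
gcd(77, 1573) = 11 and 11 | (932 − 19), so the pair is consistent; merging gives y ≡ 8797 (mod 11011), where 11011 = lcm(77, 1573).
gcd(11011, 517) = 11 and 11 | (316 − 8797), so the pair is consistent; merging gives y ≡ 30819 (mod 517517), where 517517 = lcm(11011, 517).
The solution is unique modulo lcm(77, 1573, 517) = 517517.

30819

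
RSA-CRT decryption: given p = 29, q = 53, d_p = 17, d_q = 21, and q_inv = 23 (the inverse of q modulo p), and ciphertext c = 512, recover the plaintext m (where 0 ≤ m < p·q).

m₁ = c^(d_p) mod p: c ≡ 19 (mod 29), and 19^17 mod 29 = 14.
m₂ = c^(d_q) mod q: c ≡ 35 (mod 53), and 35^21 mod 53 = 31.
h = q_inv·(m₁ − m₂) mod p = 23·(14 − 31) mod 29 = 15.
m = m₂ + h·q = 31 + 15·53 = 826.

826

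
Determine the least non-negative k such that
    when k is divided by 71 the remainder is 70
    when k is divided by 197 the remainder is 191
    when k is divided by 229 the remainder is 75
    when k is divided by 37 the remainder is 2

66762506

The moduli are pairwise coprime; N = 71·197·229·37 = 118511851.
N/71 = 1669181; 1669181 ≡ 42 (mod 71); 42·22 ≡ 1, so inverse 22.
N/197 = 601583; 601583 ≡ 142 (mod 197); 142·154 ≡ 1, so inverse 154.
N/229 = 517519; 517519 ≡ 208 (mod 229); 208·109 ≡ 1, so inverse 109.
N/37 = 3203023; 3203023 ≡ 7 (mod 37); 7·16 ≡ 1, so inverse 16.
k ≡ 70·1669181·22 + 191·601583·154 + 75·517519·109 + 2·3203023·16 = 24598715663.
24598715663 mod 118511851 = 66762506.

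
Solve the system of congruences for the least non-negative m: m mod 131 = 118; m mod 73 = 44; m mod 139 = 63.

The moduli are pairwise coprime; N = 131·73·139 = 1329257.
N/131 = 10147; 10147 ≡ 60 (mod 131); 60·107 ≡ 1, so inverse 107.
N/73 = 18209; 18209 ≡ 32 (mod 73); 32·16 ≡ 1, so inverse 16.
N/139 = 9563; 9563 ≡ 111 (mod 139); 111·134 ≡ 1, so inverse 134.
m ≡ 118·10147·107 + 44·18209·16 + 63·9563·134 = 221666004.
221666004 mod 1329257 = 1009342.

1009342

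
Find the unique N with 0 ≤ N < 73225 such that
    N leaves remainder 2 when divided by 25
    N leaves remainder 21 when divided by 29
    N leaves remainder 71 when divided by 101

The moduli are pairwise coprime; M = 25·29·101 = 73225.
M/25 = 2929; 2929 ≡ 4 (mod 25); 4·19 ≡ 1, so inverse 19.
M/29 = 2525; 2525 ≡ 2 (mod 29); 2·15 ≡ 1, so inverse 15.
M/101 = 725; 725 ≡ 18 (mod 101); 18·73 ≡ 1, so inverse 73.
N ≡ 2·2929·19 + 21·2525·15 + 71·725·73 = 4664352.
4664352 mod 73225 = 51177.

51177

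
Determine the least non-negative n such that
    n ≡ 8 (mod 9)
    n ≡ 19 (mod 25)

44

From n ≡ 8 (mod 9) write n = 8 + 9t. Substituting into n ≡ 19 (mod 25) gives 9t ≡ 11 (mod 25), and since 9⁻¹ ≡ 14 (mod 25), t ≡ 4. Hence n ≡ 8 + 9·4 = 44 (mod 225).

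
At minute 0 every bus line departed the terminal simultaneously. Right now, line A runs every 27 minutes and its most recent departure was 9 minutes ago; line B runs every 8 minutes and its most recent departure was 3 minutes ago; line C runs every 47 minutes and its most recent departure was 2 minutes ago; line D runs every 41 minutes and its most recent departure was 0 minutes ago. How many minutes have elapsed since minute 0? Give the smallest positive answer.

101475

From t ≡ 9 (mod 27) write t = 9 + 27s. Substituting into t ≡ 3 (mod 8) gives 27s ≡ 2 (mod 8), and since 3⁻¹ ≡ 3 (mod 8), s ≡ 6. Hence t ≡ 9 + 27·6 = 171 (mod 216).
From t ≡ 171 (mod 216) write t = 171 + 216s. Substituting into t ≡ 2 (mod 47) gives 216s ≡ 19 (mod 47), and since 28⁻¹ ≡ 42 (mod 47), s ≡ 46. Hence t ≡ 171 + 216·46 = 10107 (mod 10152).
From t ≡ 10107 (mod 10152) write t = 10107 + 10152s. Substituting into t ≡ 0 (mod 41) gives 10152s ≡ 20 (mod 41), and since 25⁻¹ ≡ 23 (mod 41), s ≡ 9. Hence t ≡ 10107 + 10152·9 = 101475 (mod 416232).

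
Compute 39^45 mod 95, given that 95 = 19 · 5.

Mod 19: 39 ≡ 1; by Fermat, exponent reduces to 45 mod 18 = 9; 1^9 ≡ 1 (mod 19).
Mod 5: 39 ≡ 4; by Fermat, exponent reduces to 45 mod 4 = 1; 4^1 ≡ 4 (mod 5).
Combine by CRT: x ≡ 1 (mod 19), x ≡ 4 (mod 5) ⇒ x ≡ 39 (mod 95).

39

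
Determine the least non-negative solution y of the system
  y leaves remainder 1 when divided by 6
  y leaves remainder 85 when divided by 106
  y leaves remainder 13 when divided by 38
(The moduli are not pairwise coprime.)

gcd(6, 106) = 2 and 2 | (85 − 1), so the pair is consistent; merging gives y ≡ 85 (mod 318), where 318 = lcm(6, 106).
gcd(318, 38) = 2 and 2 | (13 − 85), so the pair is consistent; merging gives y ≡ 1039 (mod 6042), where 6042 = lcm(318, 38).
The solution is unique modulo lcm(6, 106, 38) = 6042.

1039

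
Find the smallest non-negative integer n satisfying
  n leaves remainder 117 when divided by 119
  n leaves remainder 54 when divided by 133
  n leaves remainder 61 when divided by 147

15349

gcd(119, 133) = 7 and 7 | (54 − 117), so the pair is consistent; merging gives n ≡ 1783 (mod 2261), where 2261 = lcm(119, 133).
gcd(2261, 147) = 7 and 7 | (61 − 1783), so the pair is consistent; merging gives n ≡ 15349 (mod 47481), where 47481 = lcm(2261, 147).
The solution is unique modulo lcm(119, 133, 147) = 47481.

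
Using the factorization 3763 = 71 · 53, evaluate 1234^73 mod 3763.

2856

Mod 71: 1234 ≡ 27; by Fermat, exponent reduces to 73 mod 70 = 3; 27^3 ≡ 16 (mod 71).
Mod 53: 1234 ≡ 15; by Fermat, exponent reduces to 73 mod 52 = 21; 15^21 ≡ 47 (mod 53).
Combine by CRT: x ≡ 16 (mod 71), x ≡ 47 (mod 53) ⇒ x ≡ 2856 (mod 3763).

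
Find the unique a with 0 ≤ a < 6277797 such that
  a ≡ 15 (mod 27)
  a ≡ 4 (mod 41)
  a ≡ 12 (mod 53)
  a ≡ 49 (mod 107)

2043321

The moduli are pairwise coprime; N = 27·41·53·107 = 6277797.
N/27 = 232511; 232511 ≡ 14 (mod 27); 14·2 ≡ 1, so inverse 2.
N/41 = 153117; 153117 ≡ 23 (mod 41); 23·25 ≡ 1, so inverse 25.
N/53 = 118449; 118449 ≡ 47 (mod 53); 47·44 ≡ 1, so inverse 44.
N/107 = 58671; 58671 ≡ 35 (mod 107); 35·52 ≡ 1, so inverse 52.
a ≡ 15·232511·2 + 4·153117·25 + 12·118449·44 + 49·58671·52 = 234321810.
234321810 mod 6277797 = 2043321.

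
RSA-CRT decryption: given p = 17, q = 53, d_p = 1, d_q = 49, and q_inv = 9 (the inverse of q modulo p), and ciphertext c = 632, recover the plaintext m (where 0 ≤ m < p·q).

819

m₁ = c^(d_p) mod p: c ≡ 3 (mod 17), and 3^1 mod 17 = 3.
m₂ = c^(d_q) mod q: c ≡ 49 (mod 53), and 49^49 mod 53 = 24.
h = q_inv·(m₁ − m₂) mod p = 9·(3 − 24) mod 17 = 15.
m = m₂ + h·q = 24 + 15·53 = 819.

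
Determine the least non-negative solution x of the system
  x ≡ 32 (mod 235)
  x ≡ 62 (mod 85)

gcd(235, 85) = 5 and 5 | (62 − 32), so the pair is consistent; merging gives x ≡ 1677 (mod 3995), where 3995 = lcm(235, 85).
The solution is unique modulo lcm(235, 85) = 3995.

1677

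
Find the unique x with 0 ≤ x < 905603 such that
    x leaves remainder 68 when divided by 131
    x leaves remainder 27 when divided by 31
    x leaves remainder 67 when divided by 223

From x ≡ 68 (mod 131) write x = 68 + 131t. Substituting into x ≡ 27 (mod 31) gives 131t ≡ 21 (mod 31), and since 7⁻¹ ≡ 9 (mod 31), t ≡ 3. Hence x ≡ 68 + 131·3 = 461 (mod 4061).
From x ≡ 461 (mod 4061) write x = 461 + 4061t. Substituting into x ≡ 67 (mod 223) gives 4061t ≡ 52 (mod 223), and since 47⁻¹ ≡ 19 (mod 223), t ≡ 96. Hence x ≡ 461 + 4061·96 = 390317 (mod 905603).

390317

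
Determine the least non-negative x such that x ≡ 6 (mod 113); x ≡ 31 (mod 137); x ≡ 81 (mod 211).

The moduli are pairwise coprime; N = 113·137·211 = 3266491.
N/113 = 28907; 28907 ≡ 92 (mod 113); 92·43 ≡ 1, so inverse 43.
N/137 = 23843; 23843 ≡ 5 (mod 137); 5·55 ≡ 1, so inverse 55.
N/211 = 15481; 15481 ≡ 78 (mod 211); 78·46 ≡ 1, so inverse 46.
x ≡ 6·28907·43 + 31·23843·55 + 81·15481·46 = 105792527.
105792527 mod 3266491 = 1264815.

1264815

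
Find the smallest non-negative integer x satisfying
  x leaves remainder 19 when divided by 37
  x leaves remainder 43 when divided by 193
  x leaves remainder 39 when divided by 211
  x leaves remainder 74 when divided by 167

102151469

The moduli are pairwise coprime; N = 37·193·211·167 = 251627417.
N/37 = 6800741; 6800741 ≡ 30 (mod 37); 30·21 ≡ 1, so inverse 21.
N/193 = 1303769; 1303769 ≡ 54 (mod 193); 54·168 ≡ 1, so inverse 168.
N/211 = 1192547; 1192547 ≡ 186 (mod 211); 186·135 ≡ 1, so inverse 135.
N/167 = 1506751; 1506751 ≡ 77 (mod 167); 77·154 ≡ 1, so inverse 154.
x ≡ 19·6800741·21 + 43·1303769·168 + 39·1192547·135 + 74·1506751·154 = 35581617266.
35581617266 mod 251627417 = 102151469.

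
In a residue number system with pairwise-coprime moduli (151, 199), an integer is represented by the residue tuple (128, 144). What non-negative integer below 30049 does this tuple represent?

Combine the congruences pairwise.
From x ≡ 128 (mod 151) write x = 128 + 151t. Substituting into x ≡ 144 (mod 199) gives 151t ≡ 16 (mod 199), and since 151⁻¹ ≡ 29 (mod 199), t ≡ 66. Hence x ≡ 128 + 151·66 = 10094 (mod 30049).

10094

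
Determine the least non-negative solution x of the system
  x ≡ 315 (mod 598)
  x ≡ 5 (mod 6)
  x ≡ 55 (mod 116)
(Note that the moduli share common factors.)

30215

gcd(598, 6) = 2 and 2 | (5 − 315), so the pair is consistent; merging gives x ≡ 1511 (mod 1794), where 1794 = lcm(598, 6).
gcd(1794, 116) = 2 and 2 | (55 − 1511), so the pair is consistent; merging gives x ≡ 30215 (mod 104052), where 104052 = lcm(1794, 116).
The solution is unique modulo lcm(598, 6, 116) = 104052.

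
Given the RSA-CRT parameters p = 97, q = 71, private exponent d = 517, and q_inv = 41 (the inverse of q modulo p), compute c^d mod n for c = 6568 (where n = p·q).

2670

d_p = d mod (p−1) = 517 mod 96 = 37; d_q = d mod (q−1) = 27.
m₁ = c^(d_p) mod p: c ≡ 69 (mod 97), and 69^37 mod 97 = 51.
m₂ = c^(d_q) mod q: c ≡ 36 (mod 71), and 36^27 mod 71 = 43.
h = q_inv·(m₁ − m₂) mod p = 41·(51 − 43) mod 97 = 37.
m = m₂ + h·q = 43 + 37·71 = 2670.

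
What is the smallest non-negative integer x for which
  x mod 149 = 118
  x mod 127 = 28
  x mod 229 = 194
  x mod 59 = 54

Combine the congruences pairwise.
From x ≡ 118 (mod 149) write x = 118 + 149t. Substituting into x ≡ 28 (mod 127) gives 149t ≡ 37 (mod 127), and since 22⁻¹ ≡ 52 (mod 127), t ≡ 19. Hence x ≡ 118 + 149·19 = 2949 (mod 18923).
From x ≡ 2949 (mod 18923) write x = 2949 + 18923t. Substituting into x ≡ 194 (mod 229) gives 18923t ≡ 222 (mod 229), and since 145⁻¹ ≡ 199 (mod 229), t ≡ 210. Hence x ≡ 2949 + 18923·210 = 3976779 (mod 4333367).
From x ≡ 3976779 (mod 4333367) write x = 3976779 + 4333367t. Substituting into x ≡ 54 (mod 59) gives 4333367t ≡ 52 (mod 59), and since 53⁻¹ ≡ 49 (mod 59), t ≡ 11. Hence x ≡ 3976779 + 4333367·11 = 51643816 (mod 255668653).

51643816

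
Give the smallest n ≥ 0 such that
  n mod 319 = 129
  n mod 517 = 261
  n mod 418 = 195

gcd(319, 517) = 11 and 11 | (261 − 129), so the pair is consistent; merging gives n ≡ 4914 (mod 14993), where 14993 = lcm(319, 517).
gcd(14993, 418) = 11 and 11 | (195 − 4914), so the pair is consistent; merging gives n ≡ 379739 (mod 569734), where 569734 = lcm(14993, 418).
The solution is unique modulo lcm(319, 517, 418) = 569734.

379739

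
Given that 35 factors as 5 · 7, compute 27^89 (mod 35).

27

Mod 5: 27 ≡ 2; by Fermat, exponent reduces to 89 mod 4 = 1; 2^1 ≡ 2 (mod 5).
Mod 7: 27 ≡ 6; by Fermat, exponent reduces to 89 mod 6 = 5; 6^5 ≡ 6 (mod 7).
Combine by CRT: x ≡ 2 (mod 5), x ≡ 6 (mod 7) ⇒ x ≡ 27 (mod 35).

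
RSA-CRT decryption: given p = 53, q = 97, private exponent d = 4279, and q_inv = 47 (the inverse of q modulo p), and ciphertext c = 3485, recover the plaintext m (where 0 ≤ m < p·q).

3117

d_p = d mod (p−1) = 4279 mod 52 = 15; d_q = d mod (q−1) = 55.
m₁ = c^(d_p) mod p: c ≡ 40 (mod 53), and 40^15 mod 53 = 43.
m₂ = c^(d_q) mod q: c ≡ 90 (mod 97), and 90^55 mod 97 = 13.
h = q_inv·(m₁ − m₂) mod p = 47·(43 − 13) mod 53 = 32.
m = m₂ + h·q = 13 + 32·97 = 3117.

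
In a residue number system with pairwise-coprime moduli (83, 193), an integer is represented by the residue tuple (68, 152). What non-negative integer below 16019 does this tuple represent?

8451

From x ≡ 68 (mod 83) write x = 68 + 83t. Substituting into x ≡ 152 (mod 193) gives 83t ≡ 84 (mod 193), and since 83⁻¹ ≡ 100 (mod 193), t ≡ 101. Hence x ≡ 68 + 83·101 = 8451 (mod 16019).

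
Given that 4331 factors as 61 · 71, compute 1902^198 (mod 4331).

Mod 61: 1902 ≡ 11; by Fermat, exponent reduces to 198 mod 60 = 18; 11^18 ≡ 60 (mod 61).
Mod 71: 1902 ≡ 56; by Fermat, exponent reduces to 198 mod 70 = 58; 56^58 ≡ 9 (mod 71).
Combine by CRT: x ≡ 60 (mod 61), x ≡ 9 (mod 71) ⇒ x ≡ 4269 (mod 4331).

4269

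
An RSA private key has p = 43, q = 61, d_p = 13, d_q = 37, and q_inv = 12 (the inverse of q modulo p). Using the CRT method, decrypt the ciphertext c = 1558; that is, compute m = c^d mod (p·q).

511

m₁ = c^(d_p) mod p: c ≡ 10 (mod 43), and 10^13 mod 43 = 38.
m₂ = c^(d_q) mod q: c ≡ 33 (mod 61), and 33^37 mod 61 = 23.
h = q_inv·(m₁ − m₂) mod p = 12·(38 − 23) mod 43 = 8.
m = m₂ + h·q = 23 + 8·61 = 511.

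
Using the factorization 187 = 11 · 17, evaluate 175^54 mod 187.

155

Mod 11: 175 ≡ 10; by Fermat, exponent reduces to 54 mod 10 = 4; 10^4 ≡ 1 (mod 11).
Mod 17: 175 ≡ 5; by Fermat, exponent reduces to 54 mod 16 = 6; 5^6 ≡ 2 (mod 17).
Combine by CRT: x ≡ 1 (mod 11), x ≡ 2 (mod 17) ⇒ x ≡ 155 (mod 187).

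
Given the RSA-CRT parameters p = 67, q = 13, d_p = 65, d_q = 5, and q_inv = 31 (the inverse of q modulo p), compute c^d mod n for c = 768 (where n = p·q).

m₁ = c^(d_p) mod p: c ≡ 31 (mod 67), and 31^65 mod 67 = 13.
m₂ = c^(d_q) mod q: c ≡ 1 (mod 13), and 1^5 mod 13 = 1.
h = q_inv·(m₁ − m₂) mod p = 31·(13 − 1) mod 67 = 37.
m = m₂ + h·q = 1 + 37·13 = 482.

482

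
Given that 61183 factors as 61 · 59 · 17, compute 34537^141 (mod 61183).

Mod 61: 34537 ≡ 11; by Fermat, exponent reduces to 141 mod 60 = 21; 11^21 ≡ 11 (mod 61).
Mod 59: 34537 ≡ 22; by Fermat, exponent reduces to 141 mod 58 = 25; 22^25 ≡ 25 (mod 59).
Mod 17: 34537 ≡ 10; by Fermat, exponent reduces to 141 mod 16 = 13; 10^13 ≡ 11 (mod 17).
Combine by CRT: x ≡ 11 (mod 61), x ≡ 25 (mod 59), x ≡ 11 (mod 17) ⇒ x ≡ 50824 (mod 61183).

50824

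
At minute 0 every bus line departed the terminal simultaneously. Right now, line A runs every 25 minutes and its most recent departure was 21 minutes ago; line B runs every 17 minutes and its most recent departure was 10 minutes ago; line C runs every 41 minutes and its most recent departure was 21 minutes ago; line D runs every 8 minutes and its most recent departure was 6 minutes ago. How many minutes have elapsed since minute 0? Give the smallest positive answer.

25646

Combine the congruences pairwise.
From t ≡ 21 (mod 25) write t = 21 + 25s. Substituting into t ≡ 10 (mod 17) gives 25s ≡ 6 (mod 17), and since 8⁻¹ ≡ 15 (mod 17), s ≡ 5. Hence t ≡ 21 + 25·5 = 146 (mod 425).
From t ≡ 146 (mod 425) write t = 146 + 425s. Substituting into t ≡ 21 (mod 41) gives 425s ≡ 39 (mod 41), and since 15⁻¹ ≡ 11 (mod 41), s ≡ 19. Hence t ≡ 146 + 425·19 = 8221 (mod 17425).
From t ≡ 8221 (mod 17425) write t = 8221 + 17425s. Substituting into t ≡ 6 (mod 8) gives 17425s ≡ 1 (mod 8), and since 1⁻¹ ≡ 1 (mod 8), s ≡ 1. Hence t ≡ 8221 + 17425·1 = 25646 (mod 139400).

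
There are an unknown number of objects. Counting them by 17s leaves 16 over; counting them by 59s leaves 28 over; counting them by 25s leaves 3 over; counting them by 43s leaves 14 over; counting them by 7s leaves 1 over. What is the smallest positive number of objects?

The moduli are pairwise coprime; M = 17·59·25·43·7 = 7547575.
M/17 = 443975; 443975 ≡ 3 (mod 17); 3·6 ≡ 1, so inverse 6.
M/59 = 127925; 127925 ≡ 13 (mod 59); 13·50 ≡ 1, so inverse 50.
M/25 = 301903; 301903 ≡ 3 (mod 25); 3·17 ≡ 1, so inverse 17.
M/43 = 175525; 175525 ≡ 42 (mod 43); 42·42 ≡ 1, so inverse 42.
M/7 = 1078225; 1078225 ≡ 1 (mod 7), inverse 1.
N ≡ 16·443975·6 + 28·127925·50 + 3·301903·17 + 14·175525·42 + 1·1078225·1 = 341400578.
341400578 mod 7547575 = 1759703.

1759703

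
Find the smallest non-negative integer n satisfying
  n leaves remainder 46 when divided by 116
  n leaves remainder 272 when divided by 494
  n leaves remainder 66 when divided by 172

819818

gcd(116, 494) = 2 and 2 | (272 − 46), so the pair is consistent; merging gives n ≡ 17562 (mod 28652), where 28652 = lcm(116, 494).
gcd(28652, 172) = 4 and 4 | (66 − 17562), so the pair is consistent; merging gives n ≡ 819818 (mod 1232036), where 1232036 = lcm(28652, 172).
The solution is unique modulo lcm(116, 494, 172) = 1232036.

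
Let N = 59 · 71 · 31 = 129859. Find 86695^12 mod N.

Mod 59: 86695 ≡ 24; 24^12 ≡ 15 (mod 59).
Mod 71: 86695 ≡ 4; 4^12 ≡ 58 (mod 71).
Mod 31: 86695 ≡ 19; 19^12 ≡ 4 (mod 31).
Combine by CRT: x ≡ 15 (mod 59), x ≡ 58 (mod 71), x ≡ 4 (mod 31) ⇒ x ≡ 39250 (mod 129859).

39250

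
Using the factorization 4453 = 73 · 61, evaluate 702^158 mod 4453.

Mod 73: 702 ≡ 45; by Fermat, exponent reduces to 158 mod 72 = 14; 45^14 ≡ 48 (mod 73).
Mod 61: 702 ≡ 31; by Fermat, exponent reduces to 158 mod 60 = 38; 31^38 ≡ 5 (mod 61).
Combine by CRT: x ≡ 48 (mod 73), x ≡ 5 (mod 61) ⇒ x ≡ 2384 (mod 4453).

2384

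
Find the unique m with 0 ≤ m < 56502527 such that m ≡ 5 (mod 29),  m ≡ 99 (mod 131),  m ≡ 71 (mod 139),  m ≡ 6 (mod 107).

Combine the congruences pairwise.
From m ≡ 5 (mod 29) write m = 5 + 29t. Substituting into m ≡ 99 (mod 131) gives 29t ≡ 94 (mod 131), and since 29⁻¹ ≡ 122 (mod 131), t ≡ 71. Hence m ≡ 5 + 29·71 = 2064 (mod 3799).
From m ≡ 2064 (mod 3799) write m = 2064 + 3799t. Substituting into m ≡ 71 (mod 139) gives 3799t ≡ 92 (mod 139), and since 46⁻¹ ≡ 136 (mod 139), t ≡ 2. Hence m ≡ 2064 + 3799·2 = 9662 (mod 528061).
From m ≡ 9662 (mod 528061) write m = 9662 + 528061t. Substituting into m ≡ 6 (mod 107) gives 528061t ≡ 81 (mod 107), and since 16⁻¹ ≡ 87 (mod 107), t ≡ 92. Hence m ≡ 9662 + 528061·92 = 48591274 (mod 56502527).

48591274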